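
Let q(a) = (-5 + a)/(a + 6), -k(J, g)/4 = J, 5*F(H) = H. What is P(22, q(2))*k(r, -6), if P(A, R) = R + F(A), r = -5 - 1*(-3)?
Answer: 161/5 ≈ 32.200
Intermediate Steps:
r = -2 (r = -5 + 3 = -2)
F(H) = H/5
k(J, g) = -4*J
q(a) = (-5 + a)/(6 + a)
P(A, R) = R + A/5
P(22, q(2))*k(r, -6) = ((-5 + 2)/(6 + 2) + (1/5)*22)*(-4*(-2)) = (-3/8 + 22/5)*8 = (161/40)*8 = 161/5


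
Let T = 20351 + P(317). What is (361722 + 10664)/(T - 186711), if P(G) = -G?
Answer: -53198/23811 ≈ -2.2342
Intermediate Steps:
T = 20034 (T = 20351 - 1*317 = 20351 - 317 = 20034)
(361722 + 10664)/(T - 186711) = (361722 + 10664)/(20034 - 186711) = 372386/(-166677) = 372386*(-1/166677) = -53198/23811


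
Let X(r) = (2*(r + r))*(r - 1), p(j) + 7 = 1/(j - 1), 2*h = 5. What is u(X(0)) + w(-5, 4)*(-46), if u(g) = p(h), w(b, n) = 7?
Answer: -985/3 ≈ -328.33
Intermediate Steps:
h = 5/2 (h = (1/2)*5 = 5/2 ≈ 2.5000)
p(j) = -7 + 1/(-1 + j) (p(j) = -7 + 1/(j - 1) = -7 + 1/(-1 + j))
X(r) = 4*r*(-1 + r) (X(r) = (2*(2*r))*(-1 + r) = (4*r)*(-1 + r) = 4*r*(-1 + r))
u(g) = -19/3 (u(g) = (8 - 7*5/2)/(-1 + 5/2) = (8 - 35/2)/(3/2) = (2/3)*(-19/2) = -19/3)
u(X(0)) + w(-5, 4)*(-46) = -19/3 + 7*(-46) = -19/3 - 322 = -985/3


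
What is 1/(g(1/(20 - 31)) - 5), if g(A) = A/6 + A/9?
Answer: -198/995 ≈ -0.19899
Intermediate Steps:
g(A) = 5*A/18 (g(A) = A*(1/6) + A*(1/9) = A/6 + A/9 = 5*A/18)
1/(g(1/(20 - 31)) - 5) = 1/(5/(18*(20 - 31)) - 5) = 1/((5/18)/(-11) - 5) = 1/((5/18)*(-1/11) - 5) = 1/(-5/198 - 5) = 1/(-995/198) = -198/995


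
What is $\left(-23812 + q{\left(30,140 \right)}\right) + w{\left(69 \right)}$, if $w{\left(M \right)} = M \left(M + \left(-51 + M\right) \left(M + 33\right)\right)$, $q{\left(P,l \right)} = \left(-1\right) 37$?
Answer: $107596$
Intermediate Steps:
$q{\left(P,l \right)} = -37$
$w{\left(M \right)} = M \left(M + \left(-51 + M\right) \left(33 + M\right)\right)$
$\left(-23812 + q{\left(30,140 \right)}\right) + w{\left(69 \right)} = \left(-23812 - 37\right) + 69 \left(-1683 + 69^{2} - 1173\right) = -23849 + 69 \left(-1683 + 4761 - 1173\right) = -23849 + 69 \cdot 1905 = -23849 + 131445 = 107596$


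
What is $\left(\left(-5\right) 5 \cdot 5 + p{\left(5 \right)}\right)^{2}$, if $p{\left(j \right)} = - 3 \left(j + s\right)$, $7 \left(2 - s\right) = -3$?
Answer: $\frac{1062961}{49} \approx 21693.0$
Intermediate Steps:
$s = \frac{17}{7}$ ($s = 2 - - \frac{3}{7} = 2 + \frac{3}{7} = \frac{17}{7} \approx 2.4286$)
$p{\left(j \right)} = - \frac{51}{7} - 3 j$ ($p{\left(j \right)} = - 3 \left(j + \frac{17}{7}\right) = - 3 \left(\frac{17}{7} + j\right) = - \frac{51}{7} - 3 j$)
$\left(\left(-5\right) 5 \cdot 5 + p{\left(5 \right)}\right)^{2} = \left(\left(-5\right) 5 \cdot 5 - \frac{156}{7}\right)^{2} = \left(\left(-25\right) 5 - \frac{156}{7}\right)^{2} = \left(-125 - \frac{156}{7}\right)^{2} = \left(- \frac{1031}{7}\right)^{2} = \frac{1062961}{49}$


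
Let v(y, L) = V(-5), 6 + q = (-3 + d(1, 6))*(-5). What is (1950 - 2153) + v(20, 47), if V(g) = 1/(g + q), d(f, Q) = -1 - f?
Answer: -2841/14 ≈ -202.93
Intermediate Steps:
q = 19 (q = -6 + (-3 + (-1 - 1*1))*(-5) = -6 + (-3 + (-1 - 1))*(-5) = -6 + (-3 - 2)*(-5) = -6 - 5*(-5) = -6 + 25 = 19)
V(g) = 1/(19 + g) (V(g) = 1/(g + 19) = 1/(19 + g))
v(y, L) = 1/14 (v(y, L) = 1/(19 - 5) = 1/14)
(1950 - 2153) + v(20, 47) = (1950 - 2153) + 1/14 = -203 + 1/14 = -2841/14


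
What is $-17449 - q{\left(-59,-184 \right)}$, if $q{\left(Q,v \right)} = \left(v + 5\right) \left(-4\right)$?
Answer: $-18165$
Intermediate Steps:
$q{\left(Q,v \right)} = -20 - 4 v$ ($q{\left(Q,v \right)} = \left(5 + v\right) \left(-4\right) = -20 - 4 v$)
$-17449 - q{\left(-59,-184 \right)} = -17449 - \left(-20 - -736\right) = -17449 - \left(-20 + 736\right) = -17449 - 716 = -18165$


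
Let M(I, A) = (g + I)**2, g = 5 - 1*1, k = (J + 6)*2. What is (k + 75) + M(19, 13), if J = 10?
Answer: 636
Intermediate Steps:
k = 32 (k = (10 + 6)*2 = 16*2 = 32)
g = 4 (g = 5 - 1 = 4)
M(I, A) = (4 + I)**2
(k + 75) + M(19, 13) = (32 + 75) + (4 + 19)**2 = 107 + 23**2 = 107 + 529 = 636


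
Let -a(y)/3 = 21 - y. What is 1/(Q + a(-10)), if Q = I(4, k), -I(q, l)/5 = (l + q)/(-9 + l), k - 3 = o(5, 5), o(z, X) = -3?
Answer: -9/817 ≈ -0.011016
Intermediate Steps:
k = 0 (k = 3 - 3 = 0)
a(y) = -63 + 3*y (a(y) = -3*(21 - y) = -63 + 3*y)
I(q, l) = -5*(l + q)/(-9 + l)
Q = 20/9 (Q = 5*(-1*0 - 1*4)/(-9 + 0) = 5*(0 - 4)/(-9) = 5*(-1/9)*(-4) = 20/9 ≈ 2.2222)
1/(Q + a(-10)) = 1/(20/9 + (-63 + 3*(-10))) = 1/(20/9 + (-63 - 30)) = 1/(20/9 - 93) = 1/(-817/9) = -9/817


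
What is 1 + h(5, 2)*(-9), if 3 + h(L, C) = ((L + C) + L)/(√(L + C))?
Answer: 28 - 108*√7/7 ≈ -12.820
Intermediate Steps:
h(L, C) = -3 + (C + 2*L)/√(C + L) (h(L, C) = -3 + ((L + C) + L)/(√(L + C)) = -3 + ((C + L) + L)/(√(C + L)) = -3 + (C + 2*L)/√(C + L))
1 + h(5, 2)*(-9) = 1 + ((2 - 3*√(2 + 5) + 2*5)/√(2 + 5))*(-9) = 1 + ((2 - 3*√7 + 10)/√7)*(-9) = 1 + ((√7/7)*(12 - 3*√7))*(-9) = 1 + (√7*(12 - 3*√7)/7)*(-9) = 1 - 9*√7*(12 - 3*√7)/7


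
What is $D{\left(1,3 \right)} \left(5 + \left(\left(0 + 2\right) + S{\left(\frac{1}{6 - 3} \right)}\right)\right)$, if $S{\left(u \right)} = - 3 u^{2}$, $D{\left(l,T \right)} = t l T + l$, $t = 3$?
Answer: $\frac{200}{3} \approx 66.667$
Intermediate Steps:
$D{\left(l,T \right)} = l + 3 T l$ ($D{\left(l,T \right)} = 3 l T + l = 3 T l + l = l + 3 T l$)
$D{\left(1,3 \right)} \left(5 + \left(\left(0 + 2\right) + S{\left(\frac{1}{6 - 3} \right)}\right)\right) = 1 \left(1 + 3 \cdot 3\right) \left(5 + \left(\left(0 + 2\right) - 3 \left(\frac{1}{6 - 3}\right)^{2}\right)\right) = 1 \left(1 + 9\right) \left(5 + \left(2 - 3 \left(\frac{1}{3}\right)^{2}\right)\right) = 1 \cdot 10 \left(5 + \left(2 - \frac{3}{9}\right)\right) = 10 \left(5 + \left(2 - \frac{1}{3}\right)\right) = 10 \left(5 + \frac{5}{3}\right) = 10 \cdot \frac{20}{3} = \frac{200}{3}$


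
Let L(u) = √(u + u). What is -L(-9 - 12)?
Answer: -I*√42 ≈ -6.4807*I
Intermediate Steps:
L(u) = √2*√u (L(u) = √(2*u) = √2*√u)
-L(-9 - 12) = -√2*√(-9 - 12) = -√2*√(-21) = -√2*I*√21 = -I*√42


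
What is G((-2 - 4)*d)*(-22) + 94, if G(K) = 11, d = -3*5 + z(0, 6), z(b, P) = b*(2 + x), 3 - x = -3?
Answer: -148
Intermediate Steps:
x = 6 (x = 3 - 1*(-3) = 3 + 3 = 6)
z(b, P) = 8*b (z(b, P) = b*(2 + 6) = b*8 = 8*b)
d = -15 (d = -3*5 + 8*0 = -15 + 0 = -15)
G((-2 - 4)*d)*(-22) + 94 = 11*(-22) + 94 = -242 + 94 = -148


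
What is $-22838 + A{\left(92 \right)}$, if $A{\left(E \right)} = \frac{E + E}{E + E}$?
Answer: $-22837$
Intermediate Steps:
$A{\left(E \right)} = 1$ ($A{\left(E \right)} = \frac{2 E}{2 E} = 2 E \frac{1}{2 E} = 1$)
$-22838 + A{\left(92 \right)} = -22838 + 1 = -22837$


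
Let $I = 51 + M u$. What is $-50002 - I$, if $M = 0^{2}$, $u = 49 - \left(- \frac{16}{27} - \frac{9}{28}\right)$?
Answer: $-50053$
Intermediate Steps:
$u = \frac{37735}{756}$ ($u = 49 - \left(\left(-16\right) \frac{1}{27} - \frac{9}{28}\right) = 49 - \left(- \frac{16}{27} - \frac{9}{28}\right) = 49 - - \frac{691}{756} = 49 + \frac{691}{756} = \frac{37735}{756} \approx 49.914$)
$M = 0$
$I = 51$ ($I = 51 + 0 \cdot \frac{37735}{756} = 51 + 0 = 51$)
$-50002 - I = -50002 - 51 = -50053$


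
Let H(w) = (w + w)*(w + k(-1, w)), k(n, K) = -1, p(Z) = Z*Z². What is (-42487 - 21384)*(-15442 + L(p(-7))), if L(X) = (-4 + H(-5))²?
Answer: 785996526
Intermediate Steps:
p(Z) = Z³
H(w) = 2*w*(-1 + w) (H(w) = (w + w)*(w - 1) = (2*w)*(-1 + w) = 2*w*(-1 + w))
L(X) = 3136 (L(X) = (-4 + 2*(-5)*(-1 - 5))² = (-4 + 2*(-5)*(-6))² = (-4 + 60)² = 56² = 3136)
(-42487 - 21384)*(-15442 + L(p(-7))) = (-42487 - 21384)*(-15442 + 3136) = -63871*(-12306) = 785996526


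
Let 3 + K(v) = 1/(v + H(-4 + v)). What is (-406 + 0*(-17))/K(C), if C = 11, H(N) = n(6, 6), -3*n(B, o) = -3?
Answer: 696/5 ≈ 139.20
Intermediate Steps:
n(B, o) = 1 (n(B, o) = -⅓*(-3) = 1)
H(N) = 1
K(v) = -3 + 1/(1 + v) (K(v) = -3 + 1/(v + 1) = -3 + 1/(1 + v))
(-406 + 0*(-17))/K(C) = (-406 + 0*(-17))/(((-2 - 3*11)/(1 + 11))) = (-406 + 0)/(((-2 - 33)/12)) = -406/((1/12)*(-35)) = -406/(-35/12) = -406*(-12/35) = 696/5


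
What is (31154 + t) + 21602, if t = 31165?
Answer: 83921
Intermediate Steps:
(31154 + t) + 21602 = (31154 + 31165) + 21602 = 62319 + 21602 = 83921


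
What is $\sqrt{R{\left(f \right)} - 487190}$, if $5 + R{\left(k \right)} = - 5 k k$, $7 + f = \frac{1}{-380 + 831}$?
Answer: $\frac{25 i \sqrt{158633203}}{451} \approx 698.17 i$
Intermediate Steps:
$f = - \frac{3156}{451}$ ($f = -7 + \frac{1}{-380 + 831} = -7 + \frac{1}{451} = - \frac{3156}{451} \approx -6.9978$)
$R{\left(k \right)} = -5 - 5 k^{2}$ ($R{\left(k \right)} = -5 + - 5 k k = -5 - 5 k^{2}$)
$\sqrt{R{\left(f \right)} - 487190} = \sqrt{\left(-5 - 5 \left(- \frac{3156}{451}\right)^{2}\right) - 487190} = \sqrt{\left(-5 - \frac{49801680}{203401}\right) - 487190} = \sqrt{- \frac{50818685}{203401} - 487190} = \sqrt{- \frac{99145751875}{203401}} = \frac{25 i \sqrt{158633203}}{451}$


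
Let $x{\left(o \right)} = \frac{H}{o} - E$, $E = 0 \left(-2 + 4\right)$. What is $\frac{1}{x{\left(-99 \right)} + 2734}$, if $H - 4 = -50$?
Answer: $\frac{99}{270712} \approx 0.0003657$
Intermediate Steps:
$H = -46$ ($H = 4 - 50 = -46$)
$E = 0$ ($E = 0 \cdot 2 = 0$)
$x{\left(o \right)} = - \frac{46}{o}$ ($x{\left(o \right)} = - \frac{46}{o} - 0 = - \frac{46}{o} + 0 = - \frac{46}{o}$)
$\frac{1}{x{\left(-99 \right)} + 2734} = \frac{1}{- \frac{46}{-99} + 2734} = \frac{1}{\left(-46\right) \left(- \frac{1}{99}\right) + 2734} = \frac{1}{\frac{46}{99} + 2734} = \frac{1}{\frac{270712}{99}} = \frac{99}{270712}$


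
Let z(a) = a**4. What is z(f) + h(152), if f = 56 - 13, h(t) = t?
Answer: 3418953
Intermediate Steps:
f = 43
z(f) + h(152) = 43**4 + 152 = 3418801 + 152 = 3418953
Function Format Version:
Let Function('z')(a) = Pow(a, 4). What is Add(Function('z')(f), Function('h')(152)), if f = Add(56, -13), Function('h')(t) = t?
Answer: 3418953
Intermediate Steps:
f = 43
Add(Function('z')(f), Function('h')(152)) = Add(Pow(43, 4), 152) = Add(3418801, 152) = 3418953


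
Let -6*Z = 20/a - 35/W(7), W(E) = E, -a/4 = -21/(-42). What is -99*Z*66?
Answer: -16335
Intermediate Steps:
a = -2 (a = -(-4)*21/(-42) = -(-4)*21*(-1/42) = -(-4)*(-1)/2 = -4*½ = -2)
Z = 5/2 (Z = -(20/(-2) - 35/7)/6 = -(20*(-½) - 35*⅐)/6 = -(-10 - 5)/6 = -⅙*(-15) = 5/2 ≈ 2.5000)
-99*Z*66 = -99*5/2*66 = -495/2*66 = -16335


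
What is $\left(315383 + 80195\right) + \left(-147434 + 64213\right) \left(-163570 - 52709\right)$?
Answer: $17999350237$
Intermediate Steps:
$\left(315383 + 80195\right) + \left(-147434 + 64213\right) \left(-163570 - 52709\right) = 395578 - -17998954659 = 395578 + 17998954659 = 17999350237$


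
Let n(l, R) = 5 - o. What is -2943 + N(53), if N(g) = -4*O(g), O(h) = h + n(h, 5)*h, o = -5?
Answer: -5275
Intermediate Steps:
n(l, R) = 10 (n(l, R) = 5 - 1*(-5) = 5 + 5 = 10)
O(h) = 11*h (O(h) = h + 10*h = 11*h)
N(g) = -44*g
-2943 + N(53) = -2943 - 44*53 = -2943 - 2332 = -5275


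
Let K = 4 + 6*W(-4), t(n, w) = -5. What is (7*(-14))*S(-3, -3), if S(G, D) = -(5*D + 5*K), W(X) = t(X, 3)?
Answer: -14210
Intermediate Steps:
W(X) = -5
K = -26 (K = 4 + 6*(-5) = 4 - 30 = -26)
S(G, D) = 130 - 5*D (S(G, D) = -(-130 + 5*D) = -5*(-26 + D) = 130 - 5*D)
(7*(-14))*S(-3, -3) = (7*(-14))*(130 - 5*(-3)) = -98*(130 + 15) = -98*145 = -14210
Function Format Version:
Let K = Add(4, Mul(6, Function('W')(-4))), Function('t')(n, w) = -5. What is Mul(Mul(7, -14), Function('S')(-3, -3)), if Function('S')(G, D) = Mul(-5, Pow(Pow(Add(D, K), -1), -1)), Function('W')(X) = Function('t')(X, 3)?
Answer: -14210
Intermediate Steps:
Function('W')(X) = -5
K = -26 (K = Add(4, Mul(6, -5)) = Add(4, -30) = -26)
Function('S')(G, D) = Add(130, Mul(-5, D)) (Function('S')(G, D) = Mul(-5, Pow(Pow(Add(D, -26), -1), -1)) = Mul(-5, Pow(Pow(Add(-26, D), -1), -1)) = Mul(-5, Add(-26, D)) = Add(130, Mul(-5, D)))
Mul(Mul(7, -14), Function('S')(-3, -3)) = Mul(Mul(7, -14), Add(130, Mul(-5, -3))) = Mul(-98, Add(130, 15)) = Mul(-98, 145) = -14210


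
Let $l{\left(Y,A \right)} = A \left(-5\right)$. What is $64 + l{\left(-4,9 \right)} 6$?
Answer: $-206$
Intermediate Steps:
$l{\left(Y,A \right)} = - 5 A$
$64 + l{\left(-4,9 \right)} 6 = 64 + \left(-5\right) 9 \cdot 6 = 64 - 270 = -206$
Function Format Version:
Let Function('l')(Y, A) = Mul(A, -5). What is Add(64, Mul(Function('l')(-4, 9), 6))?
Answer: -206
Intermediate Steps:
Function('l')(Y, A) = Mul(-5, A)
Add(64, Mul(Function('l')(-4, 9), 6)) = Add(64, Mul(Mul(-5, 9), 6)) = Add(64, Mul(-45, 6)) = Add(64, -270) = -206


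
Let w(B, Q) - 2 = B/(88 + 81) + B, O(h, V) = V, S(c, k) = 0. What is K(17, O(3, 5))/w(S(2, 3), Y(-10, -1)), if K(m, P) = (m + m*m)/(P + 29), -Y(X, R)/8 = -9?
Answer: 9/2 ≈ 4.5000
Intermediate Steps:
Y(X, R) = 72 (Y(X, R) = -8*(-9) = 72)
K(m, P) = (m + m**2)/(29 + P)
w(B, Q) = 2 + 170*B/169 (w(B, Q) = 2 + (B/(88 + 81) + B) = 2 + (B/169 + B) = 2 + 170*B/169)
K(17, O(3, 5))/w(S(2, 3), Y(-10, -1)) = (17*(1 + 17)/(29 + 5))/(2 + (170/169)*0) = (17*18/34)/(2 + 0) = (17*(1/34)*18)/2 = 9*(1/2) = 9/2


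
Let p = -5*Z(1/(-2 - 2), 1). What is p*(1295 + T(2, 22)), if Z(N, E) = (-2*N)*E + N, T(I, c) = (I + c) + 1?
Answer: -1650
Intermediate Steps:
T(I, c) = 1 + I + c
Z(N, E) = N - 2*E*N (Z(N, E) = -2*E*N + N = N - 2*E*N)
p = -5/4 (p = -5*(1 - 2*1)/(-2 - 2) = -5*(1 - 2)/(-4) = -(-5)*(-1)/4 = -5*1/4 = -5/4 ≈ -1.2500)
p*(1295 + T(2, 22)) = -5*(1295 + (1 + 2 + 22))/4 = -5*(1295 + 25)/4 = -5/4*1320 = -1650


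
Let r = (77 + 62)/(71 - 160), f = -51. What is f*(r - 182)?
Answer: 833187/89 ≈ 9361.7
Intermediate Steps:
r = -139/89 (r = 139/(-89) = 139*(-1/89) = -139/89 ≈ -1.5618)
f*(r - 182) = -51*(-139/89 - 182) = -51*(-16337/89) = 833187/89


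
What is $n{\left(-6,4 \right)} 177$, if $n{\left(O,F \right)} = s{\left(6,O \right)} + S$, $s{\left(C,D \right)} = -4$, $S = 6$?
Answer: $354$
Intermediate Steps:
$n{\left(O,F \right)} = 2$ ($n{\left(O,F \right)} = -4 + 6 = 2$)
$n{\left(-6,4 \right)} 177 = 2 \cdot 177 = 354$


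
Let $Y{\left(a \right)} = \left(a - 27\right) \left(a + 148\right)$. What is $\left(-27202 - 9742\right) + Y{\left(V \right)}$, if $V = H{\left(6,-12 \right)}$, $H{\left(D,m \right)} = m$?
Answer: $-42248$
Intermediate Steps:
$V = -12$
$Y{\left(a \right)} = \left(-27 + a\right) \left(148 + a\right)$
$\left(-27202 - 9742\right) + Y{\left(V \right)} = \left(-27202 - 9742\right) + \left(-3996 + \left(-12\right)^{2} + 121 \left(-12\right)\right) = -36944 - 5304 = -42248$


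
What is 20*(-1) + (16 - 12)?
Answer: -16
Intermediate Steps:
20*(-1) + (16 - 12) = -20 + 4 = -16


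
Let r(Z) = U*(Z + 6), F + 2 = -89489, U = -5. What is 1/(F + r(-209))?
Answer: -1/88476 ≈ -1.1303e-5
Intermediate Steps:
F = -89491 (F = -2 - 89489 = -89491)
r(Z) = -30 - 5*Z (r(Z) = -5*(Z + 6) = -5*(6 + Z) = -30 - 5*Z)
1/(F + r(-209)) = 1/(-89491 + (-30 - 5*(-209))) = 1/(-89491 + (-30 + 1045)) = 1/(-89491 + 1015) = 1/(-88476) = -1/88476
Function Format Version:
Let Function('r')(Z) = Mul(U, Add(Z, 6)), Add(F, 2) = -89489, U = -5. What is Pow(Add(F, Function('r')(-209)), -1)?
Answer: Rational(-1, 88476) ≈ -1.1303e-5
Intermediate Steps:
F = -89491 (F = Add(-2, -89489) = -89491)
Function('r')(Z) = Add(-30, Mul(-5, Z)) (Function('r')(Z) = Mul(-5, Add(Z, 6)) = Mul(-5, Add(6, Z)) = Add(-30, Mul(-5, Z)))
Pow(Add(F, Function('r')(-209)), -1) = Pow(Add(-89491, Add(-30, Mul(-5, -209))), -1) = Pow(Add(-89491, Add(-30, 1045)), -1) = Pow(Add(-89491, 1015), -1) = Pow(-88476, -1) = Rational(-1, 88476)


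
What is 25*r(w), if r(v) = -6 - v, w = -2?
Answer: -100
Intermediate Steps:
25*r(w) = 25*(-6 - 1*(-2)) = 25*(-6 + 2) = 25*(-4) = -100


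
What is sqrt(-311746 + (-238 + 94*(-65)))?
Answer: I*sqrt(318094) ≈ 564.0*I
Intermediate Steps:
sqrt(-311746 + (-238 + 94*(-65))) = sqrt(-311746 + (-238 - 6110)) = sqrt(-311746 - 6348) = sqrt(-318094) = I*sqrt(318094)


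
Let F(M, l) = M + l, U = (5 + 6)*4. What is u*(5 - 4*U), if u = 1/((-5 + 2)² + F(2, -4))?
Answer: -171/7 ≈ -24.429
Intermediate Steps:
U = 44 (U = 11*4 = 44)
u = ⅐ (u = 1/((-5 + 2)² + (2 - 4)) = 1/((-3)² - 2) = 1/(9 - 2) = 1/7 = ⅐ ≈ 0.14286)
u*(5 - 4*U) = (5 - 4*44)/7 = (5 - 176)/7 = (⅐)*(-171) = -171/7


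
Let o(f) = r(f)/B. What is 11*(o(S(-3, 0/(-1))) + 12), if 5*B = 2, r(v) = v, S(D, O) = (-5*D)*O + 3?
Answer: 429/2 ≈ 214.50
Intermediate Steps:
S(D, O) = 3 - 5*D*O (S(D, O) = -5*D*O + 3 = 3 - 5*D*O)
B = 2/5 (B = (1/5)*2 = 2/5 ≈ 0.40000)
o(f) = 5*f/2 (o(f) = f/(2/5) = f*(5/2) = 5*f/2)
11*(o(S(-3, 0/(-1))) + 12) = 11*(5*(3 - 5*(-3)*0/(-1))/2 + 12) = 11*(5*(3 - 5*(-3)*0*(-1))/2 + 12) = 11*(5*(3 - 5*(-3)*0)/2 + 12) = 11*(5*(3 + 0)/2 + 12) = 11*((5/2)*3 + 12) = 11*(15/2 + 12) = 11*(39/2) = 429/2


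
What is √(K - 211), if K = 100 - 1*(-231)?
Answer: 2*√30 ≈ 10.954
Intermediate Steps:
K = 331 (K = 100 + 231 = 331)
√(K - 211) = √(331 - 211) = √120 = 2*√30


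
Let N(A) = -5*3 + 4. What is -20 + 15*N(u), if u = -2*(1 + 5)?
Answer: -185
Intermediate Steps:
u = -12 (u = -2*6 = -12)
N(A) = -11 (N(A) = -15 + 4 = -11)
-20 + 15*N(u) = -20 + 15*(-11) = -20 - 165 = -185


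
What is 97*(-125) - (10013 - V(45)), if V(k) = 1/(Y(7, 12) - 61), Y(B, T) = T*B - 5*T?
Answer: -819107/37 ≈ -22138.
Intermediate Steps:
Y(B, T) = -5*T + B*T (Y(B, T) = B*T - 5*T = -5*T + B*T)
V(k) = -1/37 (V(k) = 1/(12*(-5 + 7) - 61) = 1/(12*2 - 61) = 1/(24 - 61) = 1/(-37) = -1/37)
97*(-125) - (10013 - V(45)) = 97*(-125) - (10013 - 1*(-1/37)) = -12125 - (10013 + 1/37) = -12125 - 1*370482/37 = -12125 - 370482/37 = -819107/37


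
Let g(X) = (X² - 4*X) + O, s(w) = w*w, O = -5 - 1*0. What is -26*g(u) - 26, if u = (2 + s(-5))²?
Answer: -13741546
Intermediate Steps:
O = -5 (O = -5 + 0 = -5)
s(w) = w²
u = 729 (u = (2 + (-5)²)² = (2 + 25)² = 27² = 729)
g(X) = -5 + X² - 4*X (g(X) = (X² - 4*X) - 5 = -5 + X² - 4*X)
-26*g(u) - 26 = -26*(-5 + 729² - 4*729) - 26 = -26*(-5 + 531441 - 2916) - 26 = -26*528520 - 26 = -13741520 - 26 = -13741546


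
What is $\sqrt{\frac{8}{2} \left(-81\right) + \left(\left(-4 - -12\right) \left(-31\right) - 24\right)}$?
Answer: $2 i \sqrt{149} \approx 24.413 i$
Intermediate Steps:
$\sqrt{\frac{8}{2} \left(-81\right) + \left(\left(-4 - -12\right) \left(-31\right) - 24\right)} = \sqrt{8 \cdot \frac{1}{2} \left(-81\right) + \left(\left(-4 + \left(-1 + 13\right)\right) \left(-31\right) - 24\right)} = \sqrt{4 \left(-81\right) + \left(\left(-4 + 12\right) \left(-31\right) - 24\right)} = \sqrt{-324 + \left(8 \left(-31\right) - 24\right)} = \sqrt{-324 - 272} = \sqrt{-596} = 2 i \sqrt{149}$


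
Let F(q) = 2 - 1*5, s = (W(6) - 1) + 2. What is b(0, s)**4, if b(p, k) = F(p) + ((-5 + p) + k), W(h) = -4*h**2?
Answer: 519885601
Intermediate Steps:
s = -143 (s = (-4*6**2 - 1) + 2 = (-4*36 - 1) + 2 = (-144 - 1) + 2 = -145 + 2 = -143)
F(q) = -3 (F(q) = 2 - 5 = -3)
b(p, k) = -8 + k + p (b(p, k) = -3 + ((-5 + p) + k) = -3 + (-5 + k + p) = -8 + k + p)
b(0, s)**4 = (-8 - 143 + 0)**4 = (-151)**4 = 519885601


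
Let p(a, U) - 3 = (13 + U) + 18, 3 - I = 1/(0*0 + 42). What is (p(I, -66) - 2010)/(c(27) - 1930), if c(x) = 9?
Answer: 2042/1921 ≈ 1.0630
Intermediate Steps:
I = 125/42 (I = 3 - 1/(0*0 + 42) = 3 - 1/(0 + 42) = 3 - 1/42 = 125/42 ≈ 2.9762)
p(a, U) = 34 + U (p(a, U) = 3 + ((13 + U) + 18) = 3 + (31 + U) = 34 + U)
(p(I, -66) - 2010)/(c(27) - 1930) = ((34 - 66) - 2010)/(9 - 1930) = (-32 - 2010)/(-1921) = -2042*(-1/1921) = 2042/1921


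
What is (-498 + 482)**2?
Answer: 256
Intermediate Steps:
(-498 + 482)**2 = (-16)**2 = 256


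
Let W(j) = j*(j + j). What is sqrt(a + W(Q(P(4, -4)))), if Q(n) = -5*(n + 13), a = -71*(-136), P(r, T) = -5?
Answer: 2*sqrt(3214) ≈ 113.38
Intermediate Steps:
a = 9656
Q(n) = -65 - 5*n (Q(n) = -5*(13 + n) = -65 - 5*n)
W(j) = 2*j**2 (W(j) = j*(2*j) = 2*j**2)
sqrt(a + W(Q(P(4, -4)))) = sqrt(9656 + 2*(-65 - 5*(-5))**2) = sqrt(9656 + 2*(-65 + 25)**2) = sqrt(9656 + 2*(-40)**2) = sqrt(9656 + 2*1600) = sqrt(9656 + 3200) = sqrt(12856) = 2*sqrt(3214)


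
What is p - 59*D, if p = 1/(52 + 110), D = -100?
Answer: 955801/162 ≈ 5900.0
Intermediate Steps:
p = 1/162 ≈ 0.0061728
p - 59*D = 1/162 - 59*(-100) = 1/162 + 5900 = 955801/162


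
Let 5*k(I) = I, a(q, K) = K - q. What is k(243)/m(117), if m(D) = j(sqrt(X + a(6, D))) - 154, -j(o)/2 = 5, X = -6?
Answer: -243/820 ≈ -0.29634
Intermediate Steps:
j(o) = -10 (j(o) = -2*5 = -10)
m(D) = -164 (m(D) = -10 - 154 = -164)
k(I) = I/5
k(243)/m(117) = ((1/5)*243)/(-164) = (243/5)*(-1/164) = -243/820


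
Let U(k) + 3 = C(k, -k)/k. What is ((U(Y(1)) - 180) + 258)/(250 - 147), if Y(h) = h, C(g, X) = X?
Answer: 74/103 ≈ 0.71845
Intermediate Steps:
U(k) = -4 (U(k) = -3 + (-k)/k = -3 - 1 = -4)
((U(Y(1)) - 180) + 258)/(250 - 147) = ((-4 - 180) + 258)/(250 - 147) = (-184 + 258)/103 = 74*(1/103) = 74/103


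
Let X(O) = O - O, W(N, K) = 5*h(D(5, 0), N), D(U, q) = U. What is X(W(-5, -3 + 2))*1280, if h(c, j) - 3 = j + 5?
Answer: 0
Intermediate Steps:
h(c, j) = 8 + j (h(c, j) = 3 + (j + 5) = 3 + (5 + j) = 8 + j)
W(N, K) = 40 + 5*N (W(N, K) = 5*(8 + N) = 40 + 5*N)
X(O) = 0
X(W(-5, -3 + 2))*1280 = 0*1280 = 0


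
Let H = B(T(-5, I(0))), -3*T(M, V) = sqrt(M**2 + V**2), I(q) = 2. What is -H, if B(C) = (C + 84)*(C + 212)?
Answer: -160301/9 + 296*sqrt(29)/3 ≈ -17280.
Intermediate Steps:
T(M, V) = -sqrt(M**2 + V**2)/3
B(C) = (84 + C)*(212 + C)
H = 160301/9 - 296*sqrt(29)/3 (H = 17808 + (-sqrt((-5)**2 + 2**2)/3)**2 + 296*(-sqrt((-5)**2 + 2**2)/3) = 17808 + (-sqrt(25 + 4)/3)**2 + 296*(-sqrt(25 + 4)/3) = 17808 + (-sqrt(29)/3)**2 + 296*(-sqrt(29)/3) = 17808 + 29/9 - 296*sqrt(29)/3 = 160301/9 - 296*sqrt(29)/3 ≈ 17280.)
-H = -(160301/9 - 296*sqrt(29)/3) = -160301/9 + 296*sqrt(29)/3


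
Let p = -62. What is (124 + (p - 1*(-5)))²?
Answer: 4489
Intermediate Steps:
(124 + (p - 1*(-5)))² = (124 + (-62 - 1*(-5)))² = (124 + (-62 + 5))² = (124 - 57)² = 67² = 4489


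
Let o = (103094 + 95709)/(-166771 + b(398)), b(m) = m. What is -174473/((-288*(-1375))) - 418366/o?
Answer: 2505769881397471/7156908000 ≈ 3.5012e+5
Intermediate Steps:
o = -198803/166373 (o = (103094 + 95709)/(-166771 + 398) = 198803/(-166373) = 198803*(-1/166373) = -198803/166373 ≈ -1.1949)
-174473/((-288*(-1375))) - 418366/o = -174473/((-288*(-1375))) - 418366/(-198803/166373) = -174473/396000 - 418366*(-166373/198803) = -174473*1/396000 + 69604806518/198803 = -174473/396000 + 69604806518/198803 = 2505769881397471/7156908000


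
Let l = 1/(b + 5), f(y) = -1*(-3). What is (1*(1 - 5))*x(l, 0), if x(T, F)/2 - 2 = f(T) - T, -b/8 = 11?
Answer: -3328/83 ≈ -40.096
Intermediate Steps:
b = -88 (b = -8*11 = -88)
f(y) = 3
l = -1/83 (l = 1/(-88 + 5) = 1/(-83) = -1/83 ≈ -0.012048)
x(T, F) = 10 - 2*T (x(T, F) = 4 + 2*(3 - T) = 4 + (6 - 2*T) = 10 - 2*T)
(1*(1 - 5))*x(l, 0) = (1*(1 - 5))*(10 - 2*(-1/83)) = (1*(-4))*(10 + 2/83) = -4*832/83 = -3328/83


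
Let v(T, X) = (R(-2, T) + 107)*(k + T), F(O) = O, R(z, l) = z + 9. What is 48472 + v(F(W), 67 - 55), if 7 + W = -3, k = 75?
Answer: 55882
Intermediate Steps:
R(z, l) = 9 + z
W = -10 (W = -7 - 3 = -10)
v(T, X) = 8550 + 114*T (v(T, X) = ((9 - 2) + 107)*(75 + T) = (7 + 107)*(75 + T) = 114*(75 + T) = 8550 + 114*T)
48472 + v(F(W), 67 - 55) = 48472 + (8550 + 114*(-10)) = 48472 + (8550 - 1140) = 48472 + 7410 = 55882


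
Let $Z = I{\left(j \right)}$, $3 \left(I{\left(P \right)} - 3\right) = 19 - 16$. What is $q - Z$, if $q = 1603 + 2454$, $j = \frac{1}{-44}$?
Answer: $4053$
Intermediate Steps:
$j = - \frac{1}{44} \approx -0.022727$
$I{\left(P \right)} = 4$ ($I{\left(P \right)} = 3 + \frac{19 - 16}{3} = 3 + \frac{1}{3} \cdot 3 = 3 + 1 = 4$)
$Z = 4$
$q = 4057$
$q - Z = 4057 - 4 = 4053$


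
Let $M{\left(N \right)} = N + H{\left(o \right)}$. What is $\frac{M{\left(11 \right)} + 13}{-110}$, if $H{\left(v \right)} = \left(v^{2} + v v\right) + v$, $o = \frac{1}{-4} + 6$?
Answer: $- \frac{767}{880} \approx -0.87159$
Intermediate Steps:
$o = \frac{23}{4}$ ($o = - \frac{1}{4} + 6 = \frac{23}{4} \approx 5.75$)
$H{\left(v \right)} = v + 2 v^{2}$ ($H{\left(v \right)} = \left(v^{2} + v^{2}\right) + v = 2 v^{2} + v = v + 2 v^{2}$)
$M{\left(N \right)} = \frac{575}{8} + N$ ($M{\left(N \right)} = N + \frac{23 \left(1 + 2 \cdot \frac{23}{4}\right)}{4} = N + \frac{23 \left(1 + \frac{23}{2}\right)}{4} = N + \frac{23}{4} \cdot \frac{25}{2} = N + \frac{575}{8} = \frac{575}{8} + N$)
$\frac{M{\left(11 \right)} + 13}{-110} = \frac{\left(\frac{575}{8} + 11\right) + 13}{-110} = \left(\frac{663}{8} + 13\right) \left(- \frac{1}{110}\right) = \frac{767}{8} \left(- \frac{1}{110}\right) = - \frac{767}{880}$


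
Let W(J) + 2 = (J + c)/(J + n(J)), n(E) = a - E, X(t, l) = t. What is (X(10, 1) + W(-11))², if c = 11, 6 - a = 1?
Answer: 64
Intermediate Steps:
a = 5 (a = 6 - 1*1 = 6 - 1 = 5)
n(E) = 5 - E
W(J) = ⅕ + J/5 (W(J) = -2 + (J + 11)/(J + (5 - J)) = -2 + (11 + J)/5 = -2 + (11 + J)*(⅕) = -2 + (11/5 + J/5) = ⅕ + J/5)
(X(10, 1) + W(-11))² = (10 + (⅕ + (⅕)*(-11)))² = (10 + (⅕ - 11/5))² = (10 - 2)² = 8² = 64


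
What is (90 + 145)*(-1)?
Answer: -235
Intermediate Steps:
(90 + 145)*(-1) = 235*(-1) = -235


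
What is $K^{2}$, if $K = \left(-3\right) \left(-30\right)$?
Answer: $8100$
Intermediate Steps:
$K = 90$
$K^{2} = 90^{2} = 8100$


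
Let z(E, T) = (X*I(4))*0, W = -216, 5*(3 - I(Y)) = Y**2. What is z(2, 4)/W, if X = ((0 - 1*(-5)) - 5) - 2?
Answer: 0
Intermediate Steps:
I(Y) = 3 - Y**2/5
X = -2 (X = ((0 + 5) - 5) - 2 = (5 - 5) - 2 = 0 - 2 = -2)
z(E, T) = 0 (z(E, T) = -2*(3 - 1/5*4**2)*0 = -2*(3 - 1/5*16)*0 = -2*(3 - 16/5)*0 = -2*(-1/5)*0 = (2/5)*0 = 0)
z(2, 4)/W = 0/(-216) = 0*(-1/216) = 0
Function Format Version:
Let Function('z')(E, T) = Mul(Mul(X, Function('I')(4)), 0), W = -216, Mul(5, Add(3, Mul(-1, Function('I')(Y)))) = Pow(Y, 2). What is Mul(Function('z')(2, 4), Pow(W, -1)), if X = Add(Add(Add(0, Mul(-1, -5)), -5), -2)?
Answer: 0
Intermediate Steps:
Function('I')(Y) = Add(3, Mul(Rational(-1, 5), Pow(Y, 2)))
X = -2 (X = Add(Add(Add(0, 5), -5), -2) = Add(Add(5, -5), -2) = Add(0, -2) = -2)
Function('z')(E, T) = 0 (Function('z')(E, T) = Mul(Mul(-2, Add(3, Mul(Rational(-1, 5), Pow(4, 2)))), 0) = Mul(Mul(-2, Add(3, Mul(Rational(-1, 5), 16))), 0) = Mul(Mul(-2, Add(3, Rational(-16, 5))), 0) = Mul(Mul(-2, Rational(-1, 5)), 0) = Mul(Rational(2, 5), 0) = 0)
Mul(Function('z')(2, 4), Pow(W, -1)) = Mul(0, Pow(-216, -1)) = Mul(0, Rational(-1, 216)) = 0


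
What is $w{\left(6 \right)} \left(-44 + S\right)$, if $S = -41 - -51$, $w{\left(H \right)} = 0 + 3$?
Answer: $-102$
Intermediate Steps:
$w{\left(H \right)} = 3$
$S = 10$ ($S = -41 + 51 = 10$)
$w{\left(6 \right)} \left(-44 + S\right) = 3 \left(-44 + 10\right) = 3 \left(-34\right) = -102$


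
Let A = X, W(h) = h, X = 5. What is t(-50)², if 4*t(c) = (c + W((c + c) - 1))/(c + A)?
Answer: 22801/32400 ≈ 0.70373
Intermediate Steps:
A = 5
t(c) = (-1 + 3*c)/(4*(5 + c)) (t(c) = ((c + ((c + c) - 1))/(c + 5))/4 = ((c + (2*c - 1))/(5 + c))/4 = ((c + (-1 + 2*c))/(5 + c))/4 = ((-1 + 3*c)/(5 + c))/4 = (-1 + 3*c)/(4*(5 + c)))
t(-50)² = ((-1 + 3*(-50))/(4*(5 - 50)))² = ((¼)*(-1 - 150)/(-45))² = ((¼)*(-1/45)*(-151))² = (151/180)² = 22801/32400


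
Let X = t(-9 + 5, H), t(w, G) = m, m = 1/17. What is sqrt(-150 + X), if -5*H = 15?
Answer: I*sqrt(43333)/17 ≈ 12.245*I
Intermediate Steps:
H = -3 (H = -1/5*15 = -3)
m = 1/17 ≈ 0.058824
t(w, G) = 1/17
X = 1/17 ≈ 0.058824
sqrt(-150 + X) = sqrt(-150 + 1/17) = sqrt(-2549/17) = I*sqrt(43333)/17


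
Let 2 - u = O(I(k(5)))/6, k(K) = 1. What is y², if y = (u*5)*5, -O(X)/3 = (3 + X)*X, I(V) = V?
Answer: 10000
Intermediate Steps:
O(X) = -3*X*(3 + X) (O(X) = -3*(3 + X)*X = -3*X*(3 + X))
u = 4 (u = 2 - (-3*1*(3 + 1))/6 = 2 - (-3*1*4)/6 = 2 - (-12)/6 = 2 - 1*(-2) = 2 + 2 = 4)
y = 100 (y = (4*5)*5 = 20*5 = 100)
y² = 100² = 10000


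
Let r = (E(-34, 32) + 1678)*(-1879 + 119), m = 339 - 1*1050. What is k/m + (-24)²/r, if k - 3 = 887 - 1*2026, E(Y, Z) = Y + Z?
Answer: 52351841/32769990 ≈ 1.5976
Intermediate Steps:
m = -711 (m = 339 - 1050 = -711)
k = -1136 (k = 3 + (887 - 1*2026) = 3 + (887 - 2026) = 3 - 1139 = -1136)
r = -2949760 (r = ((-34 + 32) + 1678)*(-1879 + 119) = (-2 + 1678)*(-1760) = 1676*(-1760) = -2949760)
k/m + (-24)²/r = -1136/(-711) + (-24)²/(-2949760) = -1136*(-1/711) + 576*(-1/2949760) = 1136/711 - 9/46090 = 52351841/32769990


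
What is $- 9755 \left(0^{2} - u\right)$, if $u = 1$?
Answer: $9755$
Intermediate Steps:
$- 9755 \left(0^{2} - u\right) = - 9755 \left(0^{2} - 1\right) = - 9755 \left(0 - 1\right) = \left(-9755\right) \left(-1\right) = 9755$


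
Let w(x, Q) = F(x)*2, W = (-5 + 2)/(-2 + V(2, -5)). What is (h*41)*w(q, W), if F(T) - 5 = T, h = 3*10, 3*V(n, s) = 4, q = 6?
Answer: 27060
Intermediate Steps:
V(n, s) = 4/3 (V(n, s) = (⅓)*4 = 4/3)
h = 30
F(T) = 5 + T
W = 9/2 (W = (-5 + 2)/(-2 + 4/3) = -3/(-⅔) = -3*(-3/2) = 9/2 ≈ 4.5000)
w(x, Q) = 10 + 2*x (w(x, Q) = (5 + x)*2 = 10 + 2*x)
(h*41)*w(q, W) = (30*41)*(10 + 2*6) = 1230*(10 + 12) = 1230*22 = 27060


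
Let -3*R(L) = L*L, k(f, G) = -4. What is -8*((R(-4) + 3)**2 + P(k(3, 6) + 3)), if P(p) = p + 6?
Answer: -752/9 ≈ -83.556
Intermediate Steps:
R(L) = -L**2/3 (R(L) = -L*L/3 = -L**2/3)
P(p) = 6 + p
-8*((R(-4) + 3)**2 + P(k(3, 6) + 3)) = -8*((-1/3*(-4)**2 + 3)**2 + (6 + (-4 + 3))) = -8*((-1/3*16 + 3)**2 + (6 - 1)) = -8*((-16/3 + 3)**2 + 5) = -8*((-7/3)**2 + 5) = -8*(49/9 + 5) = -8*94/9 = -752/9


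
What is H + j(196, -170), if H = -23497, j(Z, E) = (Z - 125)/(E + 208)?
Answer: -892815/38 ≈ -23495.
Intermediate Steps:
j(Z, E) = (-125 + Z)/(208 + E)
H + j(196, -170) = -23497 + (-125 + 196)/(208 - 170) = -23497 + 71/38 = -892815/38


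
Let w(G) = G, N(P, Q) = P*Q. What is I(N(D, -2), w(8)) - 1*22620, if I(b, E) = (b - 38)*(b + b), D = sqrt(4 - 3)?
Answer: -22460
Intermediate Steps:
D = 1 (D = sqrt(1) = 1)
I(b, E) = 2*b*(-38 + b) (I(b, E) = (-38 + b)*(2*b) = 2*b*(-38 + b))
I(N(D, -2), w(8)) - 1*22620 = 2*(1*(-2))*(-38 + 1*(-2)) - 1*22620 = 2*(-2)*(-38 - 2) - 22620 = 2*(-2)*(-40) - 22620 = 160 - 22620 = -22460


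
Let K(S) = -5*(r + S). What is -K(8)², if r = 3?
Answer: -3025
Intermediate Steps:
K(S) = -15 - 5*S (K(S) = -5*(3 + S) = -15 - 5*S)
-K(8)² = -(-15 - 5*8)² = -(-15 - 40)² = -1*(-55)² = -1*3025 = -3025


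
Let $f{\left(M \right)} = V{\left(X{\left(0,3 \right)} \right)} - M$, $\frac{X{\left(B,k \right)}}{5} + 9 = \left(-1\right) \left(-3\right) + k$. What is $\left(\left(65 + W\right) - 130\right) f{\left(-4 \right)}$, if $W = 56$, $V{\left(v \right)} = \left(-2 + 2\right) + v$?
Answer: $99$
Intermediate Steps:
$X{\left(B,k \right)} = -30 + 5 k$ ($X{\left(B,k \right)} = -45 + 5 \left(\left(-1\right) \left(-3\right) + k\right) = -45 + 5 \left(3 + k\right) = -45 + \left(15 + 5 k\right) = -30 + 5 k$)
$V{\left(v \right)} = v$ ($V{\left(v \right)} = 0 + v = v$)
$f{\left(M \right)} = -15 - M$ ($f{\left(M \right)} = \left(-30 + 5 \cdot 3\right) - M = \left(-30 + 15\right) - M = -15 - M$)
$\left(\left(65 + W\right) - 130\right) f{\left(-4 \right)} = \left(\left(65 + 56\right) - 130\right) \left(-15 - -4\right) = \left(121 - 130\right) \left(-15 + 4\right) = \left(-9\right) \left(-11\right) = 99$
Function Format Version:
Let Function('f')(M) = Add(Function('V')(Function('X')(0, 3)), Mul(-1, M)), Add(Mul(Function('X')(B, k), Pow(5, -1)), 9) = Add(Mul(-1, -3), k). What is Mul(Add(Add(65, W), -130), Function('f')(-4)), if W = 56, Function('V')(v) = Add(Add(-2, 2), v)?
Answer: 99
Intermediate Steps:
Function('X')(B, k) = Add(-30, Mul(5, k)) (Function('X')(B, k) = Add(-45, Mul(5, Add(Mul(-1, -3), k))) = Add(-45, Mul(5, Add(3, k))) = Add(-45, Add(15, Mul(5, k))) = Add(-30, Mul(5, k)))
Function('V')(v) = v (Function('V')(v) = Add(0, v) = v)
Function('f')(M) = Add(-15, Mul(-1, M)) (Function('f')(M) = Add(Add(-30, Mul(5, 3)), Mul(-1, M)) = Add(Add(-30, 15), Mul(-1, M)) = Add(-15, Mul(-1, M)))
Mul(Add(Add(65, W), -130), Function('f')(-4)) = Mul(Add(Add(65, 56), -130), Add(-15, Mul(-1, -4))) = Mul(Add(121, -130), Add(-15, 4)) = Mul(-9, -11) = 99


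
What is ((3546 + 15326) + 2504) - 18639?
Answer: 2737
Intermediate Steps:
((3546 + 15326) + 2504) - 18639 = (18872 + 2504) - 18639 = 21376 - 18639 = 2737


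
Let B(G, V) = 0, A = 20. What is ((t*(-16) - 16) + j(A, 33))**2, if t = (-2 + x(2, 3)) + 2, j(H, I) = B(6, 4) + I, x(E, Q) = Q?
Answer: 961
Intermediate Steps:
j(H, I) = I (j(H, I) = 0 + I = I)
t = 3 (t = (-2 + 3) + 2 = 1 + 2 = 3)
((t*(-16) - 16) + j(A, 33))**2 = ((3*(-16) - 16) + 33)**2 = ((-48 - 16) + 33)**2 = (-64 + 33)**2 = (-31)**2 = 961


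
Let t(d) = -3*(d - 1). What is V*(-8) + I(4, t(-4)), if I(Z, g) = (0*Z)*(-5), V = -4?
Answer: 32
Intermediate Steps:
t(d) = 3 - 3*d (t(d) = -3*(-1 + d) = 3 - 3*d)
I(Z, g) = 0 (I(Z, g) = 0*(-5) = 0)
V*(-8) + I(4, t(-4)) = -4*(-8) + 0 = 32 + 0 = 32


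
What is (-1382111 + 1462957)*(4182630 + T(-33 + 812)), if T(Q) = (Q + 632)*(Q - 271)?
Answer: 396098347628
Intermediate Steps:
T(Q) = (-271 + Q)*(632 + Q) (T(Q) = (632 + Q)*(-271 + Q) = (-271 + Q)*(632 + Q))
(-1382111 + 1462957)*(4182630 + T(-33 + 812)) = (-1382111 + 1462957)*(4182630 + (-171272 + (-33 + 812)**2 + 361*(-33 + 812))) = 80846*(4182630 + (-171272 + 779**2 + 361*779)) = 80846*(4182630 + (-171272 + 606841 + 281219)) = 80846*(4182630 + 716788) = 80846*4899418 = 396098347628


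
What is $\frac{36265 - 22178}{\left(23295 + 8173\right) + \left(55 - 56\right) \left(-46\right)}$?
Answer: $\frac{14087}{31514} \approx 0.44701$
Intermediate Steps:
$\frac{36265 - 22178}{\left(23295 + 8173\right) + \left(55 - 56\right) \left(-46\right)} = \frac{14087}{31468 - -46} = \frac{14087}{31468 + 46} = \frac{14087}{31514}$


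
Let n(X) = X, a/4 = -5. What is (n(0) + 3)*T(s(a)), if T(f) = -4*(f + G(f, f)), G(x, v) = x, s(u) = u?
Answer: 480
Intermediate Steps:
a = -20 (a = 4*(-5) = -20)
T(f) = -8*f (T(f) = -4*(f + f) = -8*f)
(n(0) + 3)*T(s(a)) = (0 + 3)*(-8*(-20)) = 3*160 = 480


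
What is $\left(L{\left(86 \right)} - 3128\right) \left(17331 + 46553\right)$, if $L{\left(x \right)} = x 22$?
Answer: $-78960624$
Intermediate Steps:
$L{\left(x \right)} = 22 x$
$\left(L{\left(86 \right)} - 3128\right) \left(17331 + 46553\right) = \left(22 \cdot 86 - 3128\right) \left(17331 + 46553\right) = \left(1892 - 3128\right) 63884 = \left(-1236\right) 63884 = -78960624$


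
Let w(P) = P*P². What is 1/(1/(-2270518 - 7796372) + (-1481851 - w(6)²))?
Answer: -10066890/15387311833231 ≈ -6.5423e-7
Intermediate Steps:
w(P) = P³
1/(1/(-2270518 - 7796372) + (-1481851 - w(6)²)) = 1/(1/(-2270518 - 7796372) + (-1481851 - (6³)²)) = 1/(1/(-10066890) + (-1481851 - 1*216²)) = 1/(-1/10066890 + (-1481851 - 1*46656)) = 1/(-1/10066890 + (-1481851 - 46656)) = 1/(-1/10066890 - 1528507) = 1/(-15387311833231/10066890) = -10066890/15387311833231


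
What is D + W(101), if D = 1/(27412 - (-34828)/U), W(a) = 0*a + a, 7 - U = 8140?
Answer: 22513611901/222906968 ≈ 101.00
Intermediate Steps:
U = -8133 (U = 7 - 1*8140 = 7 - 8140 = -8133)
W(a) = a (W(a) = 0 + a = a)
D = 8133/222906968 (D = 1/(27412 - (-34828)/(-8133)) = 1/(27412 - (-34828)*(-1)/8133) = 1/(27412 - 1*34828/8133) = 1/(27412 - 34828/8133) = 1/(222906968/8133) = 8133/222906968 ≈ 3.6486e-5)
D + W(101) = 8133/222906968 + 101 = 22513611901/222906968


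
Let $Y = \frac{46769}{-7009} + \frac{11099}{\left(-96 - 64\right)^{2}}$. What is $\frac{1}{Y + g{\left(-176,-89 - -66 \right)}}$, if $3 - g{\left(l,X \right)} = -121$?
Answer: $\frac{179430400}{21129876091} \approx 0.0084918$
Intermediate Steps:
$g{\left(l,X \right)} = 124$ ($g{\left(l,X \right)} = 3 - -121 = 3 + 121 = 124$)
$Y = - \frac{1119493509}{179430400}$ ($Y = 46769 \left(- \frac{1}{7009}\right) + \frac{11099}{\left(-160\right)^{2}} = - \frac{46769}{7009} + \frac{11099}{25600} = - \frac{1119493509}{179430400} \approx -6.2392$)
$\frac{1}{Y + g{\left(-176,-89 - -66 \right)}} = \frac{1}{- \frac{1119493509}{179430400} + 124} = \frac{1}{\frac{21129876091}{179430400}} = \frac{179430400}{21129876091}$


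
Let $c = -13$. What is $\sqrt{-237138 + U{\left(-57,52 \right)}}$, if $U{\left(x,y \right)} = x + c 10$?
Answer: $5 i \sqrt{9493} \approx 487.16 i$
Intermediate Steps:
$U{\left(x,y \right)} = -130 + x$ ($U{\left(x,y \right)} = x - 130 = -130 + x$)
$\sqrt{-237138 + U{\left(-57,52 \right)}} = \sqrt{-237138 - 187} = \sqrt{-237325} = 5 i \sqrt{9493}$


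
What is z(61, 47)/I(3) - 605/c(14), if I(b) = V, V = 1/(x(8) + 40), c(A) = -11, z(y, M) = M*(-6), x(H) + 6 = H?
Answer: -11789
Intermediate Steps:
x(H) = -6 + H
z(y, M) = -6*M
V = 1/42 (V = 1/((-6 + 8) + 40) = 1/(2 + 40) = 1/42 ≈ 0.023810)
I(b) = 1/42
z(61, 47)/I(3) - 605/c(14) = (-6*47)/(1/42) - 605/(-11) = -282*42 - 605*(-1/11) = -11844 + 55 = -11789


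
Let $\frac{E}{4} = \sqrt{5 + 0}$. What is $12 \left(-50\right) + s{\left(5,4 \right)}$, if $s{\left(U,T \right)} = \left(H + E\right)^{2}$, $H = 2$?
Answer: $-516 + 16 \sqrt{5} \approx -480.22$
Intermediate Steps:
$E = 4 \sqrt{5}$ ($E = 4 \sqrt{5 + 0} = 4 \sqrt{5} \approx 8.9443$)
$s{\left(U,T \right)} = \left(2 + 4 \sqrt{5}\right)^{2}$
$12 \left(-50\right) + s{\left(5,4 \right)} = 12 \left(-50\right) + \left(84 + 16 \sqrt{5}\right) = -600 + \left(84 + 16 \sqrt{5}\right) = -516 + 16 \sqrt{5}$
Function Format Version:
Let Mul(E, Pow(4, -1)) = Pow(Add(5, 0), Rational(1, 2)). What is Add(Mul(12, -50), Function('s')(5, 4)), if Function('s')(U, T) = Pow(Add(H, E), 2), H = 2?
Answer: Add(-516, Mul(16, Pow(5, Rational(1, 2)))) ≈ -480.22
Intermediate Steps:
E = Mul(4, Pow(5, Rational(1, 2))) (E = Mul(4, Pow(Add(5, 0), Rational(1, 2))) = Mul(4, Pow(5, Rational(1, 2))) ≈ 8.9443)
Function('s')(U, T) = Pow(Add(2, Mul(4, Pow(5, Rational(1, 2)))), 2)
Add(Mul(12, -50), Function('s')(5, 4)) = Add(Mul(12, -50), Add(84, Mul(16, Pow(5, Rational(1, 2))))) = Add(-600, Add(84, Mul(16, Pow(5, Rational(1, 2))))) = Add(-516, Mul(16, Pow(5, Rational(1, 2))))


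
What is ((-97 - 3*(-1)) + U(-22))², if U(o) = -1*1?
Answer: 9025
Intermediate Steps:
U(o) = -1
((-97 - 3*(-1)) + U(-22))² = ((-97 - 3*(-1)) - 1)² = ((-97 + 3) - 1)² = (-94 - 1)² = (-95)² = 9025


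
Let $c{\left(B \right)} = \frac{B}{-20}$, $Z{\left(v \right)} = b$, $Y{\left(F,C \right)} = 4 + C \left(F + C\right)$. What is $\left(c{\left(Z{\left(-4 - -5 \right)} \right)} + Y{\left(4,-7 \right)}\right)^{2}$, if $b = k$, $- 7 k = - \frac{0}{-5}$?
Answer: $625$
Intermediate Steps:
$k = 0$ ($k = - \frac{\left(-1\right) \frac{0}{-5}}{7} = - \frac{\left(-1\right) 0 \left(- \frac{1}{5}\right)}{7} = - \frac{\left(-1\right) 0}{7} = \left(- \frac{1}{7}\right) 0 = 0$)
$Y{\left(F,C \right)} = 4 + C \left(C + F\right)$
$b = 0$
$Z{\left(v \right)} = 0$
$c{\left(B \right)} = - \frac{B}{20}$ ($c{\left(B \right)} = B \left(- \frac{1}{20}\right) = - \frac{B}{20}$)
$\left(c{\left(Z{\left(-4 - -5 \right)} \right)} + Y{\left(4,-7 \right)}\right)^{2} = \left(\left(- \frac{1}{20}\right) 0 + \left(4 + \left(-7\right)^{2} - 28\right)\right)^{2} = \left(0 + \left(4 + 49 - 28\right)\right)^{2} = \left(0 + 25\right)^{2} = 25^{2} = 625$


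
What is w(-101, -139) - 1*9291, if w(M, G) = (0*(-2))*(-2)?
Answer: -9291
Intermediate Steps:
w(M, G) = 0 (w(M, G) = 0*(-2) = 0)
w(-101, -139) - 1*9291 = 0 - 1*9291 = 0 - 9291 = -9291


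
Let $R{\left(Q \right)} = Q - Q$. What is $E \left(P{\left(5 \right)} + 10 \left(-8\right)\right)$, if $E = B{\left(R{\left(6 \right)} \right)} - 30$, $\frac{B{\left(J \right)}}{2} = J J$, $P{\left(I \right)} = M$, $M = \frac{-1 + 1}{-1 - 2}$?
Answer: $2400$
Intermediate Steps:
$M = 0$ ($M = \frac{0}{-3} = 0 \left(- \frac{1}{3}\right) = 0$)
$R{\left(Q \right)} = 0$
$P{\left(I \right)} = 0$
$B{\left(J \right)} = 2 J^{2}$ ($B{\left(J \right)} = 2 J J = 2 J^{2}$)
$E = -30$ ($E = 2 \cdot 0^{2} - 30 = 2 \cdot 0 - 30 = 0 - 30 = -30$)
$E \left(P{\left(5 \right)} + 10 \left(-8\right)\right) = - 30 \left(0 + 10 \left(-8\right)\right) = - 30 \left(0 - 80\right) = \left(-30\right) \left(-80\right) = 2400$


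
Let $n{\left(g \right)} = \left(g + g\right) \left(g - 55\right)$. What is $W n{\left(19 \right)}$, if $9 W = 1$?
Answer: $-152$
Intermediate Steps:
$W = \frac{1}{9}$ ($W = \frac{1}{9} \cdot 1 = \frac{1}{9} \approx 0.11111$)
$n{\left(g \right)} = 2 g \left(-55 + g\right)$
$W n{\left(19 \right)} = \frac{2 \cdot 19 \left(-55 + 19\right)}{9} = \frac{2 \cdot 19 \left(-36\right)}{9} = \frac{1}{9} \left(-1368\right) = -152$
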